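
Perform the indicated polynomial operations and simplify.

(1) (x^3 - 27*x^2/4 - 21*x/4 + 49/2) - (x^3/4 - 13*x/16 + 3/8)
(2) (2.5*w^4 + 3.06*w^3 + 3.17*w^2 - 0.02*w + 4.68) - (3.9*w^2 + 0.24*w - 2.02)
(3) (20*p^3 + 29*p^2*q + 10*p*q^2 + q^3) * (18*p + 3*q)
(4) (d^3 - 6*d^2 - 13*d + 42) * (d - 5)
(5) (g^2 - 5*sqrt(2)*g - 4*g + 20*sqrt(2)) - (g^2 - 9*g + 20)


(1) = 3*x^3/4 - 27*x^2/4 - 71*x/16 + 193/8
(2) = 2.5*w^4 + 3.06*w^3 - 0.73*w^2 - 0.26*w + 6.7
(3) = 360*p^4 + 582*p^3*q + 267*p^2*q^2 + 48*p*q^3 + 3*q^4
(4) = d^4 - 11*d^3 + 17*d^2 + 107*d - 210
(5) = -5*sqrt(2)*g + 5*g - 20 + 20*sqrt(2)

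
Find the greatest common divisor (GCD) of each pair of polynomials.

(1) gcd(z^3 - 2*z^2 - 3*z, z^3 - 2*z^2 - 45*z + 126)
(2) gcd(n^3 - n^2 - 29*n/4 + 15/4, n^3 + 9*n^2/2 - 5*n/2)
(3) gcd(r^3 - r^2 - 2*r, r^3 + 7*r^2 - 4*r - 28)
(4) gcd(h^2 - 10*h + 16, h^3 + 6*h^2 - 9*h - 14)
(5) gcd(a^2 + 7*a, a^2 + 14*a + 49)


(1) = gcd(z*(z - 3)*(z + 1), (z - 6)*(z - 3)*(z + 7)) = z - 3
(2) = gcd((n - 3)*(n - 1/2)*(n + 5/2), n*(n - 1/2)*(n + 5)) = n - 1/2
(3) = gcd(r*(r - 2)*(r + 1), (r - 2)*(r + 2)*(r + 7)) = r - 2
(4) = h - 2
(5) = a + 7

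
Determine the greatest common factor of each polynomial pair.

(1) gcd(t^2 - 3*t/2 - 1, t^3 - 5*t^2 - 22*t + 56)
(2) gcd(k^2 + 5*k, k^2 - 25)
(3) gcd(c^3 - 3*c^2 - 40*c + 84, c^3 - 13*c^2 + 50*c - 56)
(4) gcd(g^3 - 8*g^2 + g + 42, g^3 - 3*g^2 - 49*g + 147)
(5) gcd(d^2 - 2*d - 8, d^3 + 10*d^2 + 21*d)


(1) = gcd((t - 2)*(t + 1/2), (t - 7)*(t - 2)*(t + 4)) = t - 2
(2) = k + 5
(3) = gcd((c - 7)*(c - 2)*(c + 6), (c - 7)*(c - 4)*(c - 2)) = c^2 - 9*c + 14
(4) = g^2 - 10*g + 21
(5) = gcd((d - 4)*(d + 2), d*(d + 3)*(d + 7)) = 1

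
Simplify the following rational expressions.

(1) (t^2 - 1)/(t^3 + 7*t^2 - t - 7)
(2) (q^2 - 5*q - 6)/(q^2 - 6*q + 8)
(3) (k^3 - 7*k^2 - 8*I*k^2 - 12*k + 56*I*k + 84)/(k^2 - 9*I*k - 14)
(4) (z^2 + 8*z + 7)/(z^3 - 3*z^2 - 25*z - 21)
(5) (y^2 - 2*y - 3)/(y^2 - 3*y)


(1) = 1/(t + 7)
(2) = (q^2 - 5*q - 6)/(q^2 - 6*q + 8)
(3) = (k^2 + k*(-7 - 6*I) + 42*I)/(k - 7*I)
(4) = (z + 7)/(z^2 - 4*z - 21)
(5) = (y + 1)/y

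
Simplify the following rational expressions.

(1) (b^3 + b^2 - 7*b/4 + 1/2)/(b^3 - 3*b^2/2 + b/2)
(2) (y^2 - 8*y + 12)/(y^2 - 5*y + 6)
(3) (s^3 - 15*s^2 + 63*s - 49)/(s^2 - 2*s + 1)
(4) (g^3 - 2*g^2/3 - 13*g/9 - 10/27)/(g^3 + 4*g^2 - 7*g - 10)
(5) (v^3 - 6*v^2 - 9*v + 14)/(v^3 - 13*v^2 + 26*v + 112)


(1) = (2*b^2 + 3*b - 2)/(2*b^2 - 2*b)
(2) = (y - 6)/(y - 3)
(3) = (s^2 - 14*s + 49)/(s - 1)
(4) = (27*g^3 - 18*g^2 - 39*g - 10)/(27*g^3 + 108*g^2 - 189*g - 270)
(5) = (v - 1)/(v - 8)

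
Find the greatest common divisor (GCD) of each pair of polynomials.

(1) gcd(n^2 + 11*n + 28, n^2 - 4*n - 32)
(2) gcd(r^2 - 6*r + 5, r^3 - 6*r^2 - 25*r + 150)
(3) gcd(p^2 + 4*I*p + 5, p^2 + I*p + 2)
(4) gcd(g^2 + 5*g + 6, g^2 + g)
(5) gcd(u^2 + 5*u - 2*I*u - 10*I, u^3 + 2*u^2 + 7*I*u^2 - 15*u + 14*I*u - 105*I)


(1) = gcd((n + 4)*(n + 7), (n - 8)*(n + 4)) = n + 4
(2) = gcd((r - 5)*(r - 1), (r - 6)*(r - 5)*(r + 5)) = r - 5
(3) = gcd((p - I)*(p + 5*I), (p - I)*(p + 2*I)) = p - I
(4) = gcd((g + 2)*(g + 3), g*(g + 1)) = 1
(5) = u + 5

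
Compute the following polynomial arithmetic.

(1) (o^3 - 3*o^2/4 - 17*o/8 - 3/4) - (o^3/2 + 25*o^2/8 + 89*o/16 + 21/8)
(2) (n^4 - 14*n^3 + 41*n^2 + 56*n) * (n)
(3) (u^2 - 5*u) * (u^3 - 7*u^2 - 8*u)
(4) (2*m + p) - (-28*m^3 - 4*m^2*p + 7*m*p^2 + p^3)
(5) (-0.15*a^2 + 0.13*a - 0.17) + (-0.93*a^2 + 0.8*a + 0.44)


(1) = o^3/2 - 31*o^2/8 - 123*o/16 - 27/8
(2) = n^5 - 14*n^4 + 41*n^3 + 56*n^2
(3) = u^5 - 12*u^4 + 27*u^3 + 40*u^2
(4) = 28*m^3 + 4*m^2*p - 7*m*p^2 + 2*m - p^3 + p
(5) = -1.08*a^2 + 0.93*a + 0.27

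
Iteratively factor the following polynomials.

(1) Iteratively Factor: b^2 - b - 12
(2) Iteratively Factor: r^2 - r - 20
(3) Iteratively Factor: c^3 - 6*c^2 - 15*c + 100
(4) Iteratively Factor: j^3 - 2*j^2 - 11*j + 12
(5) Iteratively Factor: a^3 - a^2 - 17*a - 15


(1) = (b - 4)*(b + 3)
(2) = (r - 5)*(r + 4)
(3) = (c + 4)*(c^2 - 10*c + 25) = (c - 5)*(c + 4)*(c - 5)
(4) = (j - 1)*(j^2 - j - 12) = (j - 4)*(j - 1)*(j + 3)
(5) = (a + 3)*(a^2 - 4*a - 5) = (a - 5)*(a + 3)*(a + 1)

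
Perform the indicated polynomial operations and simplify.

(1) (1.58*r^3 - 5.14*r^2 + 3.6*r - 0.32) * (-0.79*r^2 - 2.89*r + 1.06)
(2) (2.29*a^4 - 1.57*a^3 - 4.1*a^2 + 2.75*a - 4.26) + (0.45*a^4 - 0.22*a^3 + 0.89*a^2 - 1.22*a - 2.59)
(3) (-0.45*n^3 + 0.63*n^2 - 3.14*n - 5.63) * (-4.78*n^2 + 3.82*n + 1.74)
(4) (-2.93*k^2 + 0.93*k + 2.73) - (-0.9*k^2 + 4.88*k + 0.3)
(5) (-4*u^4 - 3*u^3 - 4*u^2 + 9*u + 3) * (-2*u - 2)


(1) = -1.2482*r^5 - 0.5056*r^4 + 13.6854*r^3 - 15.5996*r^2 + 4.7408*r - 0.3392
(2) = 2.74*a^4 - 1.79*a^3 - 3.21*a^2 + 1.53*a - 6.85
(3) = 2.151*n^5 - 4.7304*n^4 + 16.6328*n^3 + 16.0128*n^2 - 26.9702*n - 9.7962
(4) = -2.03*k^2 - 3.95*k + 2.43
(5) = 8*u^5 + 14*u^4 + 14*u^3 - 10*u^2 - 24*u - 6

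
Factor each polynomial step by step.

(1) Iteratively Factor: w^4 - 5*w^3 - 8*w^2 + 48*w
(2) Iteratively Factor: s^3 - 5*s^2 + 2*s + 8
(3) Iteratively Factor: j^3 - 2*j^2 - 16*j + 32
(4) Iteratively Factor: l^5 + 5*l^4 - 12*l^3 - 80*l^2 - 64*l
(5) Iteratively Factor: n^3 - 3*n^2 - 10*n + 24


(1) = (w + 3)*(w^3 - 8*w^2 + 16*w) = (w - 4)*(w + 3)*(w^2 - 4*w) = w*(w - 4)*(w + 3)*(w - 4)
(2) = (s + 1)*(s^2 - 6*s + 8) = (s - 4)*(s + 1)*(s - 2)
(3) = (j - 2)*(j^2 - 16) = (j - 2)*(j + 4)*(j - 4)
(4) = (l + 1)*(l^4 + 4*l^3 - 16*l^2 - 64*l) = (l + 1)*(l + 4)*(l^3 - 16*l) = l*(l + 1)*(l + 4)*(l^2 - 16) = l*(l - 4)*(l + 1)*(l + 4)*(l + 4)
(5) = (n - 2)*(n^2 - n - 12) = (n - 2)*(n + 3)*(n - 4)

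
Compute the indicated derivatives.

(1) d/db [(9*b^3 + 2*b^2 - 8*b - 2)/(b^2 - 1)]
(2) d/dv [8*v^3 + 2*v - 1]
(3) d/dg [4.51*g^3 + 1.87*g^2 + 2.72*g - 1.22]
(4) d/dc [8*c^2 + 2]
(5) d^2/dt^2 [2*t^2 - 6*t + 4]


(1) = (9*b^4 - 19*b^2 + 8)/(b^4 - 2*b^2 + 1)
(2) = 24*v^2 + 2
(3) = 13.53*g^2 + 3.74*g + 2.72
(4) = 16*c
(5) = 4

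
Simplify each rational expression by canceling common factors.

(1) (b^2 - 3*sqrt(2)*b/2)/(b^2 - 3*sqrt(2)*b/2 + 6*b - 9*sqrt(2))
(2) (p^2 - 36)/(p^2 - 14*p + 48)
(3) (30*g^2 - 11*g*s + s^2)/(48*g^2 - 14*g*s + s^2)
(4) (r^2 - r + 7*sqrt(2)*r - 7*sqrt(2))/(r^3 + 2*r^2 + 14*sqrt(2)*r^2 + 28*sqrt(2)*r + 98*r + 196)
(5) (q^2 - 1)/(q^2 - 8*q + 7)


(1) = 4*b/(4*b + 24)
(2) = (p + 6)/(p - 8)
(3) = (-5*g + s)/(-8*g + s)
(4) = (r - 1)/(r^2 + r*(2 + 7*sqrt(2)) + 14*sqrt(2))
(5) = (q + 1)/(q - 7)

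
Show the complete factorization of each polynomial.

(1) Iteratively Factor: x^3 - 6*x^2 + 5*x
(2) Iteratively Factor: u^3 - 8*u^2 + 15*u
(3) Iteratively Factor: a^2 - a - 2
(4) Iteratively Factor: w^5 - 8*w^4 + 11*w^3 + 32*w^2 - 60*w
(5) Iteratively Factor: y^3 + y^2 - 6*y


(1) = (x - 5)*(x^2 - x) = x*(x - 5)*(x - 1)
(2) = (u - 3)*(u^2 - 5*u) = u*(u - 3)*(u - 5)
(3) = (a + 1)*(a - 2)
(4) = (w - 5)*(w^4 - 3*w^3 - 4*w^2 + 12*w) = (w - 5)*(w + 2)*(w^3 - 5*w^2 + 6*w) = w*(w - 5)*(w + 2)*(w^2 - 5*w + 6) = w*(w - 5)*(w - 2)*(w + 2)*(w - 3)
(5) = (y - 2)*(y^2 + 3*y) = y*(y - 2)*(y + 3)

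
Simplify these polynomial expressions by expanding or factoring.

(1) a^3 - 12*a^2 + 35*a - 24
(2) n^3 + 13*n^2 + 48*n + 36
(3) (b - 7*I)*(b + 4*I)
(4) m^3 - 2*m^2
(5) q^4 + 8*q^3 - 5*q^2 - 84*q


(1) = (a - 8)*(a - 3)*(a - 1)
(2) = (n + 1)*(n + 6)^2
(3) = b^2 - 3*I*b + 28
(4) = m^2*(m - 2)
(5) = q*(q - 3)*(q + 4)*(q + 7)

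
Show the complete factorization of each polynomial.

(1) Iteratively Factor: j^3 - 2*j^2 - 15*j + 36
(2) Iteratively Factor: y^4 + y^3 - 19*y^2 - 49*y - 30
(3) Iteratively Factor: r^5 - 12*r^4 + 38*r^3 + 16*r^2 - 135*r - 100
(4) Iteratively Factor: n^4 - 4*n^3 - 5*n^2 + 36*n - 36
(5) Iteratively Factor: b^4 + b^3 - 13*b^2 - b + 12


(1) = (j - 3)*(j^2 + j - 12) = (j - 3)^2*(j + 4)
(2) = (y + 1)*(y^3 - 19*y - 30) = (y + 1)*(y + 3)*(y^2 - 3*y - 10) = (y - 5)*(y + 1)*(y + 3)*(y + 2)
(3) = (r + 1)*(r^4 - 13*r^3 + 51*r^2 - 35*r - 100) = (r + 1)^2*(r^3 - 14*r^2 + 65*r - 100) = (r - 5)*(r + 1)^2*(r^2 - 9*r + 20) = (r - 5)*(r - 4)*(r + 1)^2*(r - 5)
(4) = (n - 2)*(n^3 - 2*n^2 - 9*n + 18) = (n - 2)^2*(n^2 - 9) = (n - 2)^2*(n + 3)*(n - 3)
(5) = (b + 4)*(b^3 - 3*b^2 - b + 3) = (b - 1)*(b + 4)*(b^2 - 2*b - 3) = (b - 1)*(b + 1)*(b + 4)*(b - 3)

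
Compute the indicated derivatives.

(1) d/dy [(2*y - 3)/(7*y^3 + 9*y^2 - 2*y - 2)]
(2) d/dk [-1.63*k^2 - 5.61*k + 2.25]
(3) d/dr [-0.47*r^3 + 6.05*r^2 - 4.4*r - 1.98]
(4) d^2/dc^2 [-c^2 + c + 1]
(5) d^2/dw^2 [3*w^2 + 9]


(1) = (-28*y^3 + 45*y^2 + 54*y - 10)/(49*y^6 + 126*y^5 + 53*y^4 - 64*y^3 - 32*y^2 + 8*y + 4)
(2) = -3.26*k - 5.61
(3) = -1.41*r^2 + 12.1*r - 4.4
(4) = -2
(5) = 6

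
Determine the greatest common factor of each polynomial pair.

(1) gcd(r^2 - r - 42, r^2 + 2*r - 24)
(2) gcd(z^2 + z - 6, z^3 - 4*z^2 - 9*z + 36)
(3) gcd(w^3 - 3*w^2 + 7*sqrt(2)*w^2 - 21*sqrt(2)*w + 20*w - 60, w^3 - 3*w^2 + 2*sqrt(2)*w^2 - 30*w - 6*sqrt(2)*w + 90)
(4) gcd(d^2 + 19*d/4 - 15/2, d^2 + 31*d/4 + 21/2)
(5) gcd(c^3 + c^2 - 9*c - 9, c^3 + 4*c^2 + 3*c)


(1) = r + 6
(2) = z + 3
(3) = gcd((w - 3)*(w + 2*sqrt(2))*(w + 5*sqrt(2)), (w - 3)*(w - 3*sqrt(2))*(w + 5*sqrt(2))) = w^2 + w*(-3 + 5*sqrt(2)) - 15*sqrt(2)
(4) = gcd((d - 5/4)*(d + 6), (d + 7/4)*(d + 6)) = d + 6
(5) = c^2 + 4*c + 3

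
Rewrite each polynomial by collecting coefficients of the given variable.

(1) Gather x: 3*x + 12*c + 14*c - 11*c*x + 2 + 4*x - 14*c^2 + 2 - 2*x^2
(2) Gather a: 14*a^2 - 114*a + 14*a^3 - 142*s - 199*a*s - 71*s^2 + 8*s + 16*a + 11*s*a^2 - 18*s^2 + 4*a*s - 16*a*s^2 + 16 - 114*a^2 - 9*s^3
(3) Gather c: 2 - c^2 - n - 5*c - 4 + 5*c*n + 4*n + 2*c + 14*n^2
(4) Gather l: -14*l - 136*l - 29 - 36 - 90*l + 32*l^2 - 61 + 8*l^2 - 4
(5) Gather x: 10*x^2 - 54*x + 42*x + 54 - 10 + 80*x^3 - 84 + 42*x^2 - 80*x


(1) = -14*c^2 + 26*c - 2*x^2 + x*(7 - 11*c) + 4
(2) = 14*a^3 + a^2*(11*s - 100) + a*(-16*s^2 - 195*s - 98) - 9*s^3 - 89*s^2 - 134*s + 16
(3) = -c^2 + c*(5*n - 3) + 14*n^2 + 3*n - 2
(4) = 40*l^2 - 240*l - 130
(5) = 80*x^3 + 52*x^2 - 92*x - 40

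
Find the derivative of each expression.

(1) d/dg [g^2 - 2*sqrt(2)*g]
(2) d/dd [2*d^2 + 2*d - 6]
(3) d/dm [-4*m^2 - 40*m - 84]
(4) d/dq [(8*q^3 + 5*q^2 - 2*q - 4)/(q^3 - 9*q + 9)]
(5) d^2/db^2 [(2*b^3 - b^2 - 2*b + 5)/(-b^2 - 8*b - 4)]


(1) = 2*g - 2*sqrt(2)
(2) = 4*d + 2
(3) = -8*m - 40
(4) = (-5*q^4 - 140*q^3 + 183*q^2 + 90*q - 54)/(q^6 - 18*q^4 + 18*q^3 + 81*q^2 - 162*q + 81)
(5) = 6*(-42*b^3 - 73*b^2 - 80*b - 116)/(b^6 + 24*b^5 + 204*b^4 + 704*b^3 + 816*b^2 + 384*b + 64)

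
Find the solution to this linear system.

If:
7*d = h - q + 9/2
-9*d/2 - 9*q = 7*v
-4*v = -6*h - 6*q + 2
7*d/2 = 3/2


Then:
d = 3/7
h = -155/168
q = 97/168
v = -57/56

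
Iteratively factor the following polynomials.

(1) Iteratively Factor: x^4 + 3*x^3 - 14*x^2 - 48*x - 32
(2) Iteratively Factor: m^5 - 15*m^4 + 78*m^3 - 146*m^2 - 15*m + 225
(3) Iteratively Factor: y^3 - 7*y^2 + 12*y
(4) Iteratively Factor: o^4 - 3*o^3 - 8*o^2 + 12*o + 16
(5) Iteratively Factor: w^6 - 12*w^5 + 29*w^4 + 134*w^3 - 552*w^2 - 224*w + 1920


(1) = (x + 1)*(x^3 + 2*x^2 - 16*x - 32) = (x + 1)*(x + 4)*(x^2 - 2*x - 8) = (x - 4)*(x + 1)*(x + 4)*(x + 2)
(2) = (m + 1)*(m^4 - 16*m^3 + 94*m^2 - 240*m + 225) = (m - 3)*(m + 1)*(m^3 - 13*m^2 + 55*m - 75) = (m - 5)*(m - 3)*(m + 1)*(m^2 - 8*m + 15) = (m - 5)^2*(m - 3)*(m + 1)*(m - 3)
(3) = (y - 3)*(y^2 - 4*y) = (y - 4)*(y - 3)*(y)
(4) = (o - 4)*(o^3 + o^2 - 4*o - 4) = (o - 4)*(o + 1)*(o^2 - 4) = (o - 4)*(o - 2)*(o + 1)*(o + 2)
(5) = (w - 4)*(w^5 - 8*w^4 - 3*w^3 + 122*w^2 - 64*w - 480) = (w - 4)*(w + 3)*(w^4 - 11*w^3 + 30*w^2 + 32*w - 160) = (w - 4)^2*(w + 3)*(w^3 - 7*w^2 + 2*w + 40) = (w - 5)*(w - 4)^2*(w + 3)*(w^2 - 2*w - 8) = (w - 5)*(w - 4)^2*(w + 2)*(w + 3)*(w - 4)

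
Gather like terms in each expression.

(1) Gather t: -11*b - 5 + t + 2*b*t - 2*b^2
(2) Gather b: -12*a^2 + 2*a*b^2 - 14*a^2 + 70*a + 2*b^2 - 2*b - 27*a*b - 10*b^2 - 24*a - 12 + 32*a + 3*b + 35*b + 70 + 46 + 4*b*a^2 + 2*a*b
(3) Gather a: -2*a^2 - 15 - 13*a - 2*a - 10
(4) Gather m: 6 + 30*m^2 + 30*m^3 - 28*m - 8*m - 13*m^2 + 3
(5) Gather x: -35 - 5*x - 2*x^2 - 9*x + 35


(1) = -2*b^2 - 11*b + t*(2*b + 1) - 5
(2) = -26*a^2 + 78*a + b^2*(2*a - 8) + b*(4*a^2 - 25*a + 36) + 104
(3) = -2*a^2 - 15*a - 25
(4) = 30*m^3 + 17*m^2 - 36*m + 9
(5) = -2*x^2 - 14*x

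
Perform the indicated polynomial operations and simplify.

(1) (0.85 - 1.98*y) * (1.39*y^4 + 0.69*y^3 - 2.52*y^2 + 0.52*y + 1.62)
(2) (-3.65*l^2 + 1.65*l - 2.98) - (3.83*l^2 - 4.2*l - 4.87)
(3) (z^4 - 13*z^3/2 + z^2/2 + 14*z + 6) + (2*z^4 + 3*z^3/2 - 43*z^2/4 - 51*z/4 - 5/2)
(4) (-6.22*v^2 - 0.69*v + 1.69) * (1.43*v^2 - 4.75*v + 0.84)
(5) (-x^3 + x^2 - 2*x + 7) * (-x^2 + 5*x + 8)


(1) = -2.7522*y^5 - 0.1847*y^4 + 5.5761*y^3 - 3.1716*y^2 - 2.7656*y + 1.377
(2) = -7.48*l^2 + 5.85*l + 1.89
(3) = 3*z^4 - 5*z^3 - 41*z^2/4 + 5*z/4 + 7/2
(4) = -8.8946*v^4 + 28.5583*v^3 + 0.4694*v^2 - 8.6071*v + 1.4196
(5) = x^5 - 6*x^4 - x^3 - 9*x^2 + 19*x + 56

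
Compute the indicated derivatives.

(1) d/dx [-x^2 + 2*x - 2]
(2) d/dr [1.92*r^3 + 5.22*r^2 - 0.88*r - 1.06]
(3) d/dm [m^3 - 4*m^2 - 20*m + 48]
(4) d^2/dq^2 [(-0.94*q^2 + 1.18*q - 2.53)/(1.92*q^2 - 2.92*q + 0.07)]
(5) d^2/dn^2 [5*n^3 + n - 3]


(1) = 2 - 2*x
(2) = 5.76*r^2 + 10.44*r - 0.88
(3) = 3*m^2 - 8*m - 20
(4) = (-1.840128*q^3 - 55.201536*q^2 + 84.1536*q - 41.990348)/(7.077888*q^6 - 32.292864*q^5 + 49.886208*q^4 - 27.251776*q^3 + 1.818768*q^2 - 0.042924*q + 0.000343)
(5) = 30*n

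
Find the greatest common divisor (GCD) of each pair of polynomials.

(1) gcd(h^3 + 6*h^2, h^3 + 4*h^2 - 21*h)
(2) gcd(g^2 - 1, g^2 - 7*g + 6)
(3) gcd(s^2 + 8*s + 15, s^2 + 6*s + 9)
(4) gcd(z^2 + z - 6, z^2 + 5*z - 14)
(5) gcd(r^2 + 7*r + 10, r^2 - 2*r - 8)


(1) = gcd(h^2*(h + 6), h*(h - 3)*(h + 7)) = h
(2) = g - 1
(3) = s + 3
(4) = z - 2
(5) = gcd((r + 2)*(r + 5), (r - 4)*(r + 2)) = r + 2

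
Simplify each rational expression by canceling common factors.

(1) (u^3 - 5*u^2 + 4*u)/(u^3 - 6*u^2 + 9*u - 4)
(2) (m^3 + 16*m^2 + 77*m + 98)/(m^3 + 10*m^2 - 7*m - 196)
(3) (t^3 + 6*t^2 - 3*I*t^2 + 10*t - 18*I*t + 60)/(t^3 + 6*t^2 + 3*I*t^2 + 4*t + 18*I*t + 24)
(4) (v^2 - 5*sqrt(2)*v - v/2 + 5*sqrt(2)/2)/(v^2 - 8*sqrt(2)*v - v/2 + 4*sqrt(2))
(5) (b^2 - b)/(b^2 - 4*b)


(1) = u/(u - 1)
(2) = (m + 2)/(m - 4)
(3) = (t^2 - 3*I*t + 10)/(t^2 + 3*I*t + 4)
(4) = (4*v - 20*sqrt(2))/(4*v - 32*sqrt(2))
(5) = (b - 1)/(b - 4)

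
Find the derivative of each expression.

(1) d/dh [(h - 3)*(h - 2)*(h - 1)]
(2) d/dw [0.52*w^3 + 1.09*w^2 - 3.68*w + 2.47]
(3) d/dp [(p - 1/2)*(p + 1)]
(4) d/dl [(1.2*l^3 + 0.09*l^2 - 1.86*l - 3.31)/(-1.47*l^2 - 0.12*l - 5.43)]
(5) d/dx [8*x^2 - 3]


(1) = 3*h^2 - 12*h + 11
(2) = 1.56*w^2 + 2.18*w - 3.68
(3) = 2*p + 1/2
(4) = (-1.764*l^4 - 0.288*l^3 - 22.293*l^2 - 10.7088*l + 9.7026)/(2.1609*l^4 + 0.3528*l^3 + 15.9786*l^2 + 1.3032*l + 29.4849)
(5) = 16*x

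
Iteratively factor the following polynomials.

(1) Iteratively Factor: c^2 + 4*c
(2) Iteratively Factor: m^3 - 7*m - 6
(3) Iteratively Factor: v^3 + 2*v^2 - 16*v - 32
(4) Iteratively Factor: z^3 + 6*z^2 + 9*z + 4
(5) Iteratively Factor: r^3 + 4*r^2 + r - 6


(1) = (c + 4)*(c)
(2) = (m + 2)*(m^2 - 2*m - 3) = (m - 3)*(m + 2)*(m + 1)
(3) = (v + 4)*(v^2 - 2*v - 8) = (v + 2)*(v + 4)*(v - 4)
(4) = (z + 1)*(z^2 + 5*z + 4) = (z + 1)^2*(z + 4)
(5) = (r + 3)*(r^2 + r - 2) = (r - 1)*(r + 3)*(r + 2)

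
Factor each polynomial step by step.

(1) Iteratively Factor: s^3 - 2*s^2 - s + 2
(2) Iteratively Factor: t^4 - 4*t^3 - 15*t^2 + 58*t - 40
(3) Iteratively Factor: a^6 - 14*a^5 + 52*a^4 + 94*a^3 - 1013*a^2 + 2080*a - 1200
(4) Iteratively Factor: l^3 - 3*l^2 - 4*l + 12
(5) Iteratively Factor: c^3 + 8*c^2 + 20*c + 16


(1) = (s - 1)*(s^2 - s - 2) = (s - 2)*(s - 1)*(s + 1)
(2) = (t + 4)*(t^3 - 8*t^2 + 17*t - 10) = (t - 5)*(t + 4)*(t^2 - 3*t + 2) = (t - 5)*(t - 1)*(t + 4)*(t - 2)
(3) = (a - 3)*(a^5 - 11*a^4 + 19*a^3 + 151*a^2 - 560*a + 400) = (a - 5)*(a - 3)*(a^4 - 6*a^3 - 11*a^2 + 96*a - 80) = (a - 5)*(a - 3)*(a + 4)*(a^3 - 10*a^2 + 29*a - 20) = (a - 5)^2*(a - 3)*(a + 4)*(a^2 - 5*a + 4) = (a - 5)^2*(a - 4)*(a - 3)*(a + 4)*(a - 1)
(4) = (l - 2)*(l^2 - l - 6) = (l - 2)*(l + 2)*(l - 3)
(5) = (c + 4)*(c^2 + 4*c + 4) = (c + 2)*(c + 4)*(c + 2)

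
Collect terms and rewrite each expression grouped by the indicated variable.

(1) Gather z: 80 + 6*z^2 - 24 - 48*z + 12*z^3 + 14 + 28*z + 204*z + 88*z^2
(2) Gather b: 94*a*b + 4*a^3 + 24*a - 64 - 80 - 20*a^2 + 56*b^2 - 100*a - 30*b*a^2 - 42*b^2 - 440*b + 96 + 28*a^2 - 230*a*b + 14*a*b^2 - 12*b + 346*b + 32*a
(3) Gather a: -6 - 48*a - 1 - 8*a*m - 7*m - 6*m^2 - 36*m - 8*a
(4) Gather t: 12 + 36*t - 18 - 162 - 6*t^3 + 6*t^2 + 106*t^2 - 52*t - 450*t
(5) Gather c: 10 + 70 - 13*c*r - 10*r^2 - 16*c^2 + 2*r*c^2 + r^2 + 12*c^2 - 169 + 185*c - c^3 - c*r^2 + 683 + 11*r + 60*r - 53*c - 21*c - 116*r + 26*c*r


(1) = 12*z^3 + 94*z^2 + 184*z + 70
(2) = 4*a^3 + 8*a^2 - 44*a + b^2*(14*a + 14) + b*(-30*a^2 - 136*a - 106) - 48
(3) = a*(-8*m - 56) - 6*m^2 - 43*m - 7
(4) = -6*t^3 + 112*t^2 - 466*t - 168
(5) = -c^3 + c^2*(2*r - 4) + c*(-r^2 + 13*r + 111) - 9*r^2 - 45*r + 594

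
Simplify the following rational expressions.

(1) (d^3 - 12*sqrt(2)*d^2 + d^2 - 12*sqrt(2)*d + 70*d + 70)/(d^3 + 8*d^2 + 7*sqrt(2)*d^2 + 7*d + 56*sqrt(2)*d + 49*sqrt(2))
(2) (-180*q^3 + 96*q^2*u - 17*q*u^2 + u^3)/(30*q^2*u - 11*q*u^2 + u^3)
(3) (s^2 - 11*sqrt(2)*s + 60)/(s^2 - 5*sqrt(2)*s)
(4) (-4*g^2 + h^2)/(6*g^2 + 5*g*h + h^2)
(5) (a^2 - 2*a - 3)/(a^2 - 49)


(1) = (d^2 - 12*sqrt(2)*d + 70)/(d^2 + d*(7 + 7*sqrt(2)) + 49*sqrt(2))
(2) = (-6*q + u)/u
(3) = (s - 6*sqrt(2))/s
(4) = (-2*g + h)/(3*g + h)
(5) = (a^2 - 2*a - 3)/(a^2 - 49)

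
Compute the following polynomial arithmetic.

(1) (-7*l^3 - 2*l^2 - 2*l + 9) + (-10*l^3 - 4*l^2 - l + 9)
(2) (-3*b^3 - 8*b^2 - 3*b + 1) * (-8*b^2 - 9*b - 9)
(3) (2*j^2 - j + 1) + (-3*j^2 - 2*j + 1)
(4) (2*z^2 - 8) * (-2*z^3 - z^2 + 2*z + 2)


(1) = -17*l^3 - 6*l^2 - 3*l + 18
(2) = 24*b^5 + 91*b^4 + 123*b^3 + 91*b^2 + 18*b - 9
(3) = -j^2 - 3*j + 2
(4) = -4*z^5 - 2*z^4 + 20*z^3 + 12*z^2 - 16*z - 16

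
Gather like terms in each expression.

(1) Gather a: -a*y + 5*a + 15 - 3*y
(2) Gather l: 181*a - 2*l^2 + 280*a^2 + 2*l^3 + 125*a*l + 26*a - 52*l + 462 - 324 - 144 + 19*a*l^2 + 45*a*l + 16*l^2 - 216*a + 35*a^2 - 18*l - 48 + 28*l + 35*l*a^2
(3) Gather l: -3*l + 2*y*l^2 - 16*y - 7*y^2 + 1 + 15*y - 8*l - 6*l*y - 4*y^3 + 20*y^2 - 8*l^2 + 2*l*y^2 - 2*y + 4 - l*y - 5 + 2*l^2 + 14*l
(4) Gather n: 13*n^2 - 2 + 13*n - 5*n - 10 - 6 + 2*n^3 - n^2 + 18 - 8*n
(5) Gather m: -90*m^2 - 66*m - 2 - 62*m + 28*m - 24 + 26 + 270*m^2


(1) = a*(5 - y) - 3*y + 15
(2) = 315*a^2 - 9*a + 2*l^3 + l^2*(19*a + 14) + l*(35*a^2 + 170*a - 42) - 54
(3) = l^2*(2*y - 6) + l*(2*y^2 - 7*y + 3) - 4*y^3 + 13*y^2 - 3*y
(4) = 2*n^3 + 12*n^2
(5) = 180*m^2 - 100*m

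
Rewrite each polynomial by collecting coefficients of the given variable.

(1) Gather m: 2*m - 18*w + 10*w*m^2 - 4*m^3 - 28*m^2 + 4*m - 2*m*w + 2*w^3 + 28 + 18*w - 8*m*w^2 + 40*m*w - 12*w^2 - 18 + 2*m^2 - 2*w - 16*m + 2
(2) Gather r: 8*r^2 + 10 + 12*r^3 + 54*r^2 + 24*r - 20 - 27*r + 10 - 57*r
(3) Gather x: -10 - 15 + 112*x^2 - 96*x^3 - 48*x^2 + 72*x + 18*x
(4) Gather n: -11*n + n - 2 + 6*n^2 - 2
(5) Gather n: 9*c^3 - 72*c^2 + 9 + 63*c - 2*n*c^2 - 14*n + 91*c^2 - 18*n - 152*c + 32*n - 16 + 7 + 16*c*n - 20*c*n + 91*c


(1) = -4*m^3 + m^2*(10*w - 26) + m*(-8*w^2 + 38*w - 10) + 2*w^3 - 12*w^2 - 2*w + 12
(2) = 12*r^3 + 62*r^2 - 60*r
(3) = -96*x^3 + 64*x^2 + 90*x - 25
(4) = 6*n^2 - 10*n - 4
(5) = 9*c^3 + 19*c^2 + 2*c + n*(-2*c^2 - 4*c)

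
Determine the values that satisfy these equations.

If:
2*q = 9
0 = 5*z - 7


Then:
q = 9/2
z = 7/5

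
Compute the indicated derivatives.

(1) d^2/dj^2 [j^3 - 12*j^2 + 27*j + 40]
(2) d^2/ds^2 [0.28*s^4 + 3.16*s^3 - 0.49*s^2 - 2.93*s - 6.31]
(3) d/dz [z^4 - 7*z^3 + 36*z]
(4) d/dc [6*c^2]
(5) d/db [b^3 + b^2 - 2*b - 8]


(1) = 6*j - 24
(2) = 3.36*s^2 + 18.96*s - 0.98
(3) = 4*z^3 - 21*z^2 + 36
(4) = 12*c
(5) = 3*b^2 + 2*b - 2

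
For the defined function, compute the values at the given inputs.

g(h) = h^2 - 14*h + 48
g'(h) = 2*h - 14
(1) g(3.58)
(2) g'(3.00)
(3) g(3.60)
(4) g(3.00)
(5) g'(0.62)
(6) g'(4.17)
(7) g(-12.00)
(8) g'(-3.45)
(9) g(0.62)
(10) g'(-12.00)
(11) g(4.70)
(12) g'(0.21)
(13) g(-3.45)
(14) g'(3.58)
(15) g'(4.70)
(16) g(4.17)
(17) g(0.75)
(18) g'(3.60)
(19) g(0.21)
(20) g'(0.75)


(1) = 10.70
(2) = -8.00
(3) = 10.56
(4) = 15.00
(5) = -12.76
(6) = -5.66
(7) = 360.00
(8) = -20.90
(9) = 39.70
(10) = -38.00
(11) = 4.29
(12) = -13.58
(13) = 108.20
(14) = -6.84
(15) = -4.60
(16) = 7.01
(17) = 38.06
(18) = -6.80
(19) = 45.10
(20) = -12.50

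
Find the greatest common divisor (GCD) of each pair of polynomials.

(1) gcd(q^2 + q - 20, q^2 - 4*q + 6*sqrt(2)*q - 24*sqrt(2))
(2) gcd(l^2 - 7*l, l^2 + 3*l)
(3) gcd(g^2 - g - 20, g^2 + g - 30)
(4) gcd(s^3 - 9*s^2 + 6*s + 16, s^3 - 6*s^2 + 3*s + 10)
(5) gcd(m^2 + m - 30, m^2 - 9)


(1) = q - 4
(2) = gcd(l*(l - 7), l*(l + 3)) = l
(3) = g - 5
(4) = gcd((s - 8)*(s - 2)*(s + 1), (s - 5)*(s - 2)*(s + 1)) = s^2 - s - 2
(5) = gcd((m - 5)*(m + 6), (m - 3)*(m + 3)) = 1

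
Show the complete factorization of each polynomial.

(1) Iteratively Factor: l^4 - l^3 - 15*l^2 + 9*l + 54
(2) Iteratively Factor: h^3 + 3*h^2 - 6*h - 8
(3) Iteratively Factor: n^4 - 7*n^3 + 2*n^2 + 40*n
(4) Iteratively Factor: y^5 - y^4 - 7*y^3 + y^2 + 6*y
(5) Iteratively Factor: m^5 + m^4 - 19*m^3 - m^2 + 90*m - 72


(1) = (l - 3)*(l^3 + 2*l^2 - 9*l - 18) = (l - 3)*(l + 2)*(l^2 - 9) = (l - 3)*(l + 2)*(l + 3)*(l - 3)
(2) = (h + 4)*(h^2 - h - 2) = (h + 1)*(h + 4)*(h - 2)
(3) = (n + 2)*(n^3 - 9*n^2 + 20*n) = (n - 5)*(n + 2)*(n^2 - 4*n) = (n - 5)*(n - 4)*(n + 2)*(n)
(4) = (y + 1)*(y^4 - 2*y^3 - 5*y^2 + 6*y) = y*(y + 1)*(y^3 - 2*y^2 - 5*y + 6) = y*(y - 3)*(y + 1)*(y^2 + y - 2) = y*(y - 3)*(y - 1)*(y + 1)*(y + 2)
(5) = (m - 2)*(m^4 + 3*m^3 - 13*m^2 - 27*m + 36) = (m - 2)*(m + 4)*(m^3 - m^2 - 9*m + 9) = (m - 2)*(m + 3)*(m + 4)*(m^2 - 4*m + 3) = (m - 2)*(m - 1)*(m + 3)*(m + 4)*(m - 3)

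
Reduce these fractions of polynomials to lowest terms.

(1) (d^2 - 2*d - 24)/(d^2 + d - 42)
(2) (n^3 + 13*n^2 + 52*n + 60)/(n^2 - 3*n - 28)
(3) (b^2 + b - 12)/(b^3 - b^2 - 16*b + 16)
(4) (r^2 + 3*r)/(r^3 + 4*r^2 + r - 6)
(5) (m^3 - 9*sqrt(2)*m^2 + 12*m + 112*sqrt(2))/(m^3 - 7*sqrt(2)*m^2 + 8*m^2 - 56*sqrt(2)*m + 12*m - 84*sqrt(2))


(1) = (d + 4)/(d + 7)
(2) = (n^3 + 13*n^2 + 52*n + 60)/(n^2 - 3*n - 28)
(3) = (b - 3)/(b^2 - 5*b + 4)
(4) = r/(r^2 + r - 2)
(5) = (m^2 - 2*sqrt(2)*m - 16)/(m^2 + 8*m + 12)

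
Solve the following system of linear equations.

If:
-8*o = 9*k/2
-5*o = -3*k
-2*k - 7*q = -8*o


Then:
k = 0
o = 0
q = 0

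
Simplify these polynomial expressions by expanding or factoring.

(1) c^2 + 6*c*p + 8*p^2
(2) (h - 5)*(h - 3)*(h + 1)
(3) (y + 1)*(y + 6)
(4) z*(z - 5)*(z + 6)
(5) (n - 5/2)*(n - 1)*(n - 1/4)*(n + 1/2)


(1) = (c + 2*p)*(c + 4*p)
(2) = h^3 - 7*h^2 + 7*h + 15
(3) = y^2 + 7*y + 6
(4) = z^3 + z^2 - 30*z
(5) = n^4 - 13*n^3/4 + 3*n^2/2 + 17*n/16 - 5/16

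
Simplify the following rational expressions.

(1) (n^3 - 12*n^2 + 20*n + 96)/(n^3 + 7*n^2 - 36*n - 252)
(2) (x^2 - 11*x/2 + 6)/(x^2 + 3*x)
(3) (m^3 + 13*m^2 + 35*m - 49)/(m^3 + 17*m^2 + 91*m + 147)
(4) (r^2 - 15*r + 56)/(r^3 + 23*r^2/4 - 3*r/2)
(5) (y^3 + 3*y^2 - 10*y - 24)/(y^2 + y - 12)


(1) = (n^2 - 6*n - 16)/(n^2 + 13*n + 42)
(2) = (2*x^2 - 11*x + 12)/(2*x^2 + 6*x)
(3) = (m - 1)/(m + 3)
(4) = (4*r^2 - 60*r + 224)/(4*r^3 + 23*r^2 - 6*r)
(5) = y + 2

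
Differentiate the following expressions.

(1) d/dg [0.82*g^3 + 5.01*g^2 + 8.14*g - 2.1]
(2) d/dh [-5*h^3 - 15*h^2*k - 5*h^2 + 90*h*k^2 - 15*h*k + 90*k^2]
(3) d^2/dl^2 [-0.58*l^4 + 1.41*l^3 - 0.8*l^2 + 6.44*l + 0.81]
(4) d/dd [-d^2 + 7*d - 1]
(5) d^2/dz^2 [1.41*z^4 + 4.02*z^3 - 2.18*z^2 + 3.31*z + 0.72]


(1) = 2.46*g^2 + 10.02*g + 8.14
(2) = -15*h^2 - 30*h*k - 10*h + 90*k^2 - 15*k
(3) = -6.96*l^2 + 8.46*l - 1.6
(4) = 7 - 2*d
(5) = 16.92*z^2 + 24.12*z - 4.36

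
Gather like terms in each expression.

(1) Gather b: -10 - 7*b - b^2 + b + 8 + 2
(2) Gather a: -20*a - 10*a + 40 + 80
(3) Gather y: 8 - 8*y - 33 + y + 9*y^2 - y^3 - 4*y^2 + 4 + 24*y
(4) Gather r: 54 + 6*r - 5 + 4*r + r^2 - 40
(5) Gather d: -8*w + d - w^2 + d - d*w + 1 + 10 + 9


(1) = -b^2 - 6*b
(2) = 120 - 30*a
(3) = -y^3 + 5*y^2 + 17*y - 21
(4) = r^2 + 10*r + 9
(5) = d*(2 - w) - w^2 - 8*w + 20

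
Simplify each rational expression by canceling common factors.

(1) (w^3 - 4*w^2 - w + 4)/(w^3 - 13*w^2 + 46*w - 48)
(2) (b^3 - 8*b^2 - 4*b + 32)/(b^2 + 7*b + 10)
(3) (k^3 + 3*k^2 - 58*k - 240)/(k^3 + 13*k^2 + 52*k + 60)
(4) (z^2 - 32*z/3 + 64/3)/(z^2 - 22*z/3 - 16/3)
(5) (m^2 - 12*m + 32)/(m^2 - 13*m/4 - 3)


(1) = (w^3 - 4*w^2 - w + 4)/(w^3 - 13*w^2 + 46*w - 48)
(2) = (b^2 - 10*b + 16)/(b + 5)
(3) = (k - 8)/(k + 2)
(4) = (3*z - 8)/(3*z + 2)
(5) = (4*m - 32)/(4*m + 3)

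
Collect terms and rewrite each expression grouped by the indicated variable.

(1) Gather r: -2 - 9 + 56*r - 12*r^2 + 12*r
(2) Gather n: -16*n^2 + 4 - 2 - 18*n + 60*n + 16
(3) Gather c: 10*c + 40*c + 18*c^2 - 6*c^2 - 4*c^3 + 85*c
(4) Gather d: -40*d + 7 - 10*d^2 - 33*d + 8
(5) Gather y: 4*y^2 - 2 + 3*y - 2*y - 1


(1) = -12*r^2 + 68*r - 11
(2) = -16*n^2 + 42*n + 18
(3) = -4*c^3 + 12*c^2 + 135*c
(4) = -10*d^2 - 73*d + 15
(5) = 4*y^2 + y - 3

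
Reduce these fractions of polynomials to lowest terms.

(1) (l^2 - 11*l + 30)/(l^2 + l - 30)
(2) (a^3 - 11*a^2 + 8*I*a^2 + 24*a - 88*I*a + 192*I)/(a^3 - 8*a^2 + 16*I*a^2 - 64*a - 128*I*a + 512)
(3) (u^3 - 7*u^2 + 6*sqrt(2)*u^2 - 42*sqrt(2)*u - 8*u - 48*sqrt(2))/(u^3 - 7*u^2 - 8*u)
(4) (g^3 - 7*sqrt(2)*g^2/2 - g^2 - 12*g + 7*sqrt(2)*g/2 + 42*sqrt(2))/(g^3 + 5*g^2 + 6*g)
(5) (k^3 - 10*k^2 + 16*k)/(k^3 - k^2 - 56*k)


(1) = (l - 6)/(l + 6)
(2) = (a - 3)/(a + 8*I)
(3) = (u + 6*sqrt(2))/u
(4) = (2*g^2 + g*(-7*sqrt(2) - 8) + 28*sqrt(2))/(2*g^2 + 4*g)
(5) = (k - 2)/(k + 7)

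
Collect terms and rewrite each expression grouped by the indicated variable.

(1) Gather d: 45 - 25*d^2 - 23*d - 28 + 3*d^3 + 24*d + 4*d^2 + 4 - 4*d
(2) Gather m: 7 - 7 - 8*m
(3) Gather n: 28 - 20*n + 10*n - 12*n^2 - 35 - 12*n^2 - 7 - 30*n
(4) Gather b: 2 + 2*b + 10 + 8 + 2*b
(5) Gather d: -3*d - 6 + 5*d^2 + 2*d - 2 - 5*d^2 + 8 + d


(1) = 3*d^3 - 21*d^2 - 3*d + 21
(2) = -8*m
(3) = -24*n^2 - 40*n - 14
(4) = 4*b + 20
(5) = 0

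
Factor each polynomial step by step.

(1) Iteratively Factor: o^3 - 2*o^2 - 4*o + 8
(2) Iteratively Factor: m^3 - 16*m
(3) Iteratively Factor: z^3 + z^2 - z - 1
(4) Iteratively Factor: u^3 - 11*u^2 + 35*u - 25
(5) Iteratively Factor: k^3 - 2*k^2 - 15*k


(1) = (o + 2)*(o^2 - 4*o + 4) = (o - 2)*(o + 2)*(o - 2)
(2) = (m)*(m^2 - 16) = m*(m + 4)*(m - 4)
(3) = (z - 1)*(z^2 + 2*z + 1) = (z - 1)*(z + 1)*(z + 1)
(4) = (u - 1)*(u^2 - 10*u + 25) = (u - 5)*(u - 1)*(u - 5)
(5) = (k - 5)*(k^2 + 3*k) = k*(k - 5)*(k + 3)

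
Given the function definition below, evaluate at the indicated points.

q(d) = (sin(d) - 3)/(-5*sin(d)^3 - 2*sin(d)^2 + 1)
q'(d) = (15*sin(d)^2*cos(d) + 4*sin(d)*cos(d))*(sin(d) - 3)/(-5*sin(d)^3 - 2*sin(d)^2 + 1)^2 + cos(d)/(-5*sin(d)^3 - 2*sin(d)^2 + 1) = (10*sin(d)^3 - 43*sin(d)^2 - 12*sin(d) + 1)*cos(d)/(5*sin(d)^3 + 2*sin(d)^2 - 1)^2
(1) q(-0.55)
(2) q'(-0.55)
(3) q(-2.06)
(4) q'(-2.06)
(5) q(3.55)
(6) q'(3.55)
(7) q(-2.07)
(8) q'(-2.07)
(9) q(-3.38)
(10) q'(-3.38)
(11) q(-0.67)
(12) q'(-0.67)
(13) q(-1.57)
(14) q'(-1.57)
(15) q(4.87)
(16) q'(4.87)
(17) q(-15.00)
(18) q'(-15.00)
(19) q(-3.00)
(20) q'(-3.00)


(1) = -3.02
(2) = -3.69
(3) = -1.35
(4) = 1.63
(5) = -3.40
(6) = 1.51
(7) = -1.36
(8) = 1.68
(9) = -3.36
(10) = 5.89
(11) = -2.54
(12) = -4.06
(13) = -1.00
(14) = -0.00
(15) = -1.03
(16) = -0.41
(17) = -2.39
(18) = 3.94
(19) = -3.22
(20) = -1.89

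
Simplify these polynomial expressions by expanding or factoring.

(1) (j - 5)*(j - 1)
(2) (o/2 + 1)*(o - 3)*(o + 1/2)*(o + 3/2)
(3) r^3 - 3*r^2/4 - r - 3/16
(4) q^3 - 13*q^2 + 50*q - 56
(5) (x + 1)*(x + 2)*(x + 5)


(1) = j^2 - 6*j + 5
(2) = o^4/2 + o^3/2 - 29*o^2/8 - 51*o/8 - 9/4
(3) = (r - 3/2)*(r + 1/4)*(r + 1/2)
(4) = (q - 7)*(q - 4)*(q - 2)
(5) = x^3 + 8*x^2 + 17*x + 10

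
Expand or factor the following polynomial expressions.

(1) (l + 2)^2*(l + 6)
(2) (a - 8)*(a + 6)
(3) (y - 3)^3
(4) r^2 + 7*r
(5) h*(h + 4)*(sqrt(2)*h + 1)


(1) = l^3 + 10*l^2 + 28*l + 24
(2) = a^2 - 2*a - 48
(3) = y^3 - 9*y^2 + 27*y - 27
(4) = r*(r + 7)
(5) = sqrt(2)*h^3 + h^2 + 4*sqrt(2)*h^2 + 4*h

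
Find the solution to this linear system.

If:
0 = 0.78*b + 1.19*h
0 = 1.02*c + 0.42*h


Then:
b = -1.52564102564103*h
c = -0.411764705882353*h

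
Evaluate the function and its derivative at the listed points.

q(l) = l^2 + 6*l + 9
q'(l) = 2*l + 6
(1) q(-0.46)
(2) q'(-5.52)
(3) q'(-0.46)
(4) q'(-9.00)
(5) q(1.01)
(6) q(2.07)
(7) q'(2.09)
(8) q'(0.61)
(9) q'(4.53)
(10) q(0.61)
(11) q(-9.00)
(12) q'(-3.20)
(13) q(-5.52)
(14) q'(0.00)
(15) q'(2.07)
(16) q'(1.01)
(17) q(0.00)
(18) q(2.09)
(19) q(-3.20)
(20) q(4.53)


(1) = 6.45
(2) = -5.04
(3) = 5.08
(4) = -12.00
(5) = 16.08
(6) = 25.70
(7) = 10.18
(8) = 7.22
(9) = 15.06
(10) = 13.03
(11) = 36.00
(12) = -0.40
(13) = 6.35
(14) = 6.00
(15) = 10.14
(16) = 8.02
(17) = 9.00
(18) = 25.91
(19) = 0.04
(20) = 56.70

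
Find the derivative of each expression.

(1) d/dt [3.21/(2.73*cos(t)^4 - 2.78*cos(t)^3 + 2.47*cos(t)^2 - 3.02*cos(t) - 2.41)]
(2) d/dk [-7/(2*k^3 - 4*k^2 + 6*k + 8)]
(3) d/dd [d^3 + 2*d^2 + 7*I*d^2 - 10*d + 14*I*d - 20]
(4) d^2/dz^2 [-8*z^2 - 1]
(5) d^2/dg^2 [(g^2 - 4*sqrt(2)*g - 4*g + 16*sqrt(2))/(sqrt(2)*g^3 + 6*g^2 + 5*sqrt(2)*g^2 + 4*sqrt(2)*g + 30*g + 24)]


(1) = (35.0532*cos(t)^3 - 26.7714*cos(t)^2 + 15.8574*cos(t) - 9.6942)*sin(t)/(-2.73*cos(t)^4 + 2.78*cos(t)^3 - 2.47*cos(t)^2 + 3.02*cos(t) + 2.41)^2
(2) = 7*(3*k^2 - 4*k + 3)/(2*(k^3 - 2*k^2 + 3*k + 4)^2)
(3) = 3*d^2 + d*(4 + 14*I) - 10 + 14*I
(4) = -16
(5) = 2*(g^6 - 12*sqrt(2)*g^5 - 12*g^5 - 144*g^4 - 45*sqrt(2)*g^4 + 253*sqrt(2)*g^3 + 382*g^3 + 2364*sqrt(2)*g^2 + 4680*g^2 + 9504*g + 6864*sqrt(2)*g + 4032 + 7936*sqrt(2))/(sqrt(2)*g^9 + 18*g^8 + 15*sqrt(2)*g^8 + 141*sqrt(2)*g^7 + 270*g^7 + 1055*sqrt(2)*g^6 + 1674*g^6 + 6030*g^5 + 5046*sqrt(2)*g^5 + 15660*g^4 + 13470*sqrt(2)*g^4 + 18856*sqrt(2)*g^3 + 30780*g^3 + 12960*sqrt(2)*g^2 + 38736*g^2 + 3456*sqrt(2)*g + 25920*g + 6912)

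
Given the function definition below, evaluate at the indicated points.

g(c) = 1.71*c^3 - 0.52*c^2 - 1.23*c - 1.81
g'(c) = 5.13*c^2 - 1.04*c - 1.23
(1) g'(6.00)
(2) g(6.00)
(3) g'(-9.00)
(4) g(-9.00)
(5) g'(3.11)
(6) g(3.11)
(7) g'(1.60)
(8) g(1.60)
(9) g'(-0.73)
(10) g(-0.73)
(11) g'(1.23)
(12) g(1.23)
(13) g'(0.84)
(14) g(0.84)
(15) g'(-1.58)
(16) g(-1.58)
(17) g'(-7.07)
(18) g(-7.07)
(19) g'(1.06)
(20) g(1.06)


(1) = 177.21
(2) = 341.45
(3) = 423.66
(4) = -1279.45
(5) = 45.15
(6) = 40.77
(7) = 10.24
(8) = 1.89
(9) = 2.26
(10) = -1.85
(11) = 5.25
(12) = -0.93
(13) = 1.52
(14) = -2.20
(15) = 13.22
(16) = -7.91
(17) = 262.55
(18) = -623.41
(19) = 3.43
(20) = -1.66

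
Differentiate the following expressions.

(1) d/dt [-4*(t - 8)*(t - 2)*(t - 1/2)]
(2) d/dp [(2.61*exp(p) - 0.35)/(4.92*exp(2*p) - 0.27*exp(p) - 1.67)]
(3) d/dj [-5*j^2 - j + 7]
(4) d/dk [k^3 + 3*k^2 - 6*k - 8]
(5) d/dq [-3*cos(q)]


(1) = -12*t^2 + 84*t - 84
(2) = (-12.8412*exp(2*p) + 3.444*exp(p) - 4.4532)*exp(p)/(24.2064*exp(4*p) - 2.6568*exp(3*p) - 16.3599*exp(2*p) + 0.9018*exp(p) + 2.7889)
(3) = -10*j - 1
(4) = 3*k^2 + 6*k - 6
(5) = 3*sin(q)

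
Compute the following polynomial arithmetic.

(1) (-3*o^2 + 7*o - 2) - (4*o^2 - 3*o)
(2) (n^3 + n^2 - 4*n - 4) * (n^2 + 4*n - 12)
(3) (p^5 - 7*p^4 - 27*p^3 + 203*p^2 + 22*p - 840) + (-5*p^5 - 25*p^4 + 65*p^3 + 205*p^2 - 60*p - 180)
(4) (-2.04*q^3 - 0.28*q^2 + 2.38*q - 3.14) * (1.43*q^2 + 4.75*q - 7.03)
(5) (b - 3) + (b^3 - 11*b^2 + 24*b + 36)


(1) = -7*o^2 + 10*o - 2
(2) = n^5 + 5*n^4 - 12*n^3 - 32*n^2 + 32*n + 48
(3) = -4*p^5 - 32*p^4 + 38*p^3 + 408*p^2 - 38*p - 1020
(4) = -2.9172*q^5 - 10.0904*q^4 + 16.4146*q^3 + 8.7832*q^2 - 31.6464*q + 22.0742
(5) = b^3 - 11*b^2 + 25*b + 33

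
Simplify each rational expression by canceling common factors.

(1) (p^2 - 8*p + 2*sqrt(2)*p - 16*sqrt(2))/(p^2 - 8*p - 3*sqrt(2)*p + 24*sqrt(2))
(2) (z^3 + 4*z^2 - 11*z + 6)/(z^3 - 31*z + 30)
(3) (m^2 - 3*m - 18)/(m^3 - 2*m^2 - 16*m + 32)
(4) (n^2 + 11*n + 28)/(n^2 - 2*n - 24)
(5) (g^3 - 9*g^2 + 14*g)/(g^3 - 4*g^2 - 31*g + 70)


(1) = (p + 2*sqrt(2))/(p - 3*sqrt(2))
(2) = (z - 1)/(z - 5)
(3) = (m^2 - 3*m - 18)/(m^3 - 2*m^2 - 16*m + 32)
(4) = (n + 7)/(n - 6)
(5) = g/(g + 5)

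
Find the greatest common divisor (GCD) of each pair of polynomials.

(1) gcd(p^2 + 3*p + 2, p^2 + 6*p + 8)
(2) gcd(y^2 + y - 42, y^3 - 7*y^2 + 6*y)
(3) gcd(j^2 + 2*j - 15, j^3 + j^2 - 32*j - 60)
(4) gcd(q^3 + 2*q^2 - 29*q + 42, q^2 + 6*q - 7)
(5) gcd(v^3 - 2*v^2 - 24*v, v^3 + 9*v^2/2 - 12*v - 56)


(1) = p + 2
(2) = y - 6
(3) = j + 5
(4) = q + 7
(5) = v + 4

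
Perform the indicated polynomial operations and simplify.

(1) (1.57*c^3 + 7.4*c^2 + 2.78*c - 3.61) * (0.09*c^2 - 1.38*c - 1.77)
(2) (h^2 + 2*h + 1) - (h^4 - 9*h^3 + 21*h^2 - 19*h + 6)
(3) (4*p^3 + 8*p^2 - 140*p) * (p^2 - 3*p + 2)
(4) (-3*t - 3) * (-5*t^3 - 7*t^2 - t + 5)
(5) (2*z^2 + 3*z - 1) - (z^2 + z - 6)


(1) = 0.1413*c^5 - 1.5006*c^4 - 12.7407*c^3 - 17.2593*c^2 + 0.0612*c + 6.3897
(2) = -h^4 + 9*h^3 - 20*h^2 + 21*h - 5
(3) = 4*p^5 - 4*p^4 - 156*p^3 + 436*p^2 - 280*p
(4) = 15*t^4 + 36*t^3 + 24*t^2 - 12*t - 15
(5) = z^2 + 2*z + 5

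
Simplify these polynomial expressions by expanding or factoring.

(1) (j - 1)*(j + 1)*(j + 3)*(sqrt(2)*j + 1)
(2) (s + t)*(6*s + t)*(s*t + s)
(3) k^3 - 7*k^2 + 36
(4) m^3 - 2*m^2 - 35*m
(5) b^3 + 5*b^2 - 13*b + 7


(1) = sqrt(2)*j^4 + j^3 + 3*sqrt(2)*j^3 - sqrt(2)*j^2 + 3*j^2 - 3*sqrt(2)*j - j - 3
(2) = 6*s^3*t + 6*s^3 + 7*s^2*t^2 + 7*s^2*t + s*t^3 + s*t^2
(3) = (k - 6)*(k - 3)*(k + 2)
(4) = m*(m - 7)*(m + 5)
(5) = (b - 1)^2*(b + 7)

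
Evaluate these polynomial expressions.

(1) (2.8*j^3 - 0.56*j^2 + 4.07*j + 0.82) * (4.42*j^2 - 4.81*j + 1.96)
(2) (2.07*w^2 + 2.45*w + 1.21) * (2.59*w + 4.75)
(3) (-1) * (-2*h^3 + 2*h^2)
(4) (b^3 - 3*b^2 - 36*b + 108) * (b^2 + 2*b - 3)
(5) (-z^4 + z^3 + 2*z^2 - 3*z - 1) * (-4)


(1) = 12.376*j^5 - 15.9432*j^4 + 26.171*j^3 - 17.0499*j^2 + 4.033*j + 1.6072
(2) = 5.3613*w^3 + 16.178*w^2 + 14.7714*w + 5.7475
(3) = 2*h^3 - 2*h^2
(4) = b^5 - b^4 - 45*b^3 + 45*b^2 + 324*b - 324
(5) = 4*z^4 - 4*z^3 - 8*z^2 + 12*z + 4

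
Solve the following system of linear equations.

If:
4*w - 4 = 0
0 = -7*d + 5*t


Then:
d = 5*t/7
w = 1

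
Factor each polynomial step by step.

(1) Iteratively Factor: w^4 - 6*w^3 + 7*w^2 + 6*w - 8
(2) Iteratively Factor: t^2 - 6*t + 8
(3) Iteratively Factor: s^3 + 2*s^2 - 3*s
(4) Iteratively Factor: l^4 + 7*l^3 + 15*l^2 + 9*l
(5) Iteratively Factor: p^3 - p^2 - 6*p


(1) = (w - 2)*(w^3 - 4*w^2 - w + 4) = (w - 2)*(w - 1)*(w^2 - 3*w - 4) = (w - 2)*(w - 1)*(w + 1)*(w - 4)
(2) = (t - 4)*(t - 2)
(3) = (s)*(s^2 + 2*s - 3) = s*(s + 3)*(s - 1)
(4) = (l + 3)*(l^3 + 4*l^2 + 3*l) = l*(l + 3)*(l^2 + 4*l + 3) = l*(l + 3)^2*(l + 1)
(5) = (p + 2)*(p^2 - 3*p) = (p - 3)*(p + 2)*(p)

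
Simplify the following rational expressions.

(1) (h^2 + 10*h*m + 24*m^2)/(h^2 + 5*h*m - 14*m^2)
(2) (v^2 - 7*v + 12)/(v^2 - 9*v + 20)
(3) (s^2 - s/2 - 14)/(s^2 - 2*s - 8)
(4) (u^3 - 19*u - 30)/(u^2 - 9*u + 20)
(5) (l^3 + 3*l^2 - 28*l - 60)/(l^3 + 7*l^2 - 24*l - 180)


(1) = (h^2 + 10*h*m + 24*m^2)/(h^2 + 5*h*m - 14*m^2)
(2) = (v - 3)/(v - 5)
(3) = (2*s + 7)/(2*s + 4)
(4) = (u^2 + 5*u + 6)/(u - 4)
(5) = (l + 2)/(l + 6)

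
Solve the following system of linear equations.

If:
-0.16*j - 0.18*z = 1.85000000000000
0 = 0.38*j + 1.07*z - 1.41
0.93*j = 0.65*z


Then:
No Solution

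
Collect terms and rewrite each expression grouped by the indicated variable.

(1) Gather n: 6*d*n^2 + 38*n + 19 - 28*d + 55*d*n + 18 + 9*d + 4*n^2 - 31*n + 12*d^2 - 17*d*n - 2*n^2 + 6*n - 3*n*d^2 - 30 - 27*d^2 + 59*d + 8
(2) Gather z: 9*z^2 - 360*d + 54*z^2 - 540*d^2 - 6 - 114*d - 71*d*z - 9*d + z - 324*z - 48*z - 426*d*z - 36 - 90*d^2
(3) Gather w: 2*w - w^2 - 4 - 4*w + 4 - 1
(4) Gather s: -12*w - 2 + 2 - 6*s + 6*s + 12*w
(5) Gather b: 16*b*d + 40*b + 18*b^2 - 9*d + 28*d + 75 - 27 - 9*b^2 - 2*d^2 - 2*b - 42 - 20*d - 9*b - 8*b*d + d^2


(1) = -15*d^2 + 40*d + n^2*(6*d + 2) + n*(-3*d^2 + 38*d + 13) + 15
(2) = -630*d^2 - 483*d + 63*z^2 + z*(-497*d - 371) - 42
(3) = -w^2 - 2*w - 1
(4) = 0
(5) = 9*b^2 + b*(8*d + 29) - d^2 - d + 6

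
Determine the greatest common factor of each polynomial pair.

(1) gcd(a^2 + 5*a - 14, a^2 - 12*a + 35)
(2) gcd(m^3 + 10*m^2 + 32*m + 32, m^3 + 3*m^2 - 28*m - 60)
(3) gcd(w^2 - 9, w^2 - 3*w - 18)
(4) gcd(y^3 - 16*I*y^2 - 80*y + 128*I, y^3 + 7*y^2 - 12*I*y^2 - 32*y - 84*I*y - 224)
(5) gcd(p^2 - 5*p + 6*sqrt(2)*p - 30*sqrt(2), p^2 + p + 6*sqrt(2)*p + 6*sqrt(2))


(1) = 1
(2) = m + 2
(3) = w + 3
(4) = gcd((y - 8*I)*(y - 4*I)^2, (y + 7)*(y - 8*I)*(y - 4*I)) = y^2 - 12*I*y - 32
(5) = p + 6*sqrt(2)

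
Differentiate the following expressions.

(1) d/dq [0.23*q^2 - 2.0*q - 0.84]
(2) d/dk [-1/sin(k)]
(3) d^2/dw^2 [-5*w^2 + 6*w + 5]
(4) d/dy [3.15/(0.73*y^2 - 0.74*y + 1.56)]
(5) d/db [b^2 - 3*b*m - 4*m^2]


(1) = 0.46*q - 2.0
(2) = cos(k)/sin(k)^2
(3) = -10
(4) = (2.331 - 4.599*y)/(0.73*y^2 - 0.74*y + 1.56)^2
(5) = 2*b - 3*m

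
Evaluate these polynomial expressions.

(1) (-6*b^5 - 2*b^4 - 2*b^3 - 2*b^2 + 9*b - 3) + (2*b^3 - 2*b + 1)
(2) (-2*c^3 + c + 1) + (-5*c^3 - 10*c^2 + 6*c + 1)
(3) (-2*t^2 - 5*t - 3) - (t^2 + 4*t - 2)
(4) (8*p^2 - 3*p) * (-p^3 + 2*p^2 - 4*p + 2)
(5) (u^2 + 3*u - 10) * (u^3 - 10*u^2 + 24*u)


(1) = -6*b^5 - 2*b^4 - 2*b^2 + 7*b - 2
(2) = -7*c^3 - 10*c^2 + 7*c + 2
(3) = -3*t^2 - 9*t - 1
(4) = -8*p^5 + 19*p^4 - 38*p^3 + 28*p^2 - 6*p
(5) = u^5 - 7*u^4 - 16*u^3 + 172*u^2 - 240*u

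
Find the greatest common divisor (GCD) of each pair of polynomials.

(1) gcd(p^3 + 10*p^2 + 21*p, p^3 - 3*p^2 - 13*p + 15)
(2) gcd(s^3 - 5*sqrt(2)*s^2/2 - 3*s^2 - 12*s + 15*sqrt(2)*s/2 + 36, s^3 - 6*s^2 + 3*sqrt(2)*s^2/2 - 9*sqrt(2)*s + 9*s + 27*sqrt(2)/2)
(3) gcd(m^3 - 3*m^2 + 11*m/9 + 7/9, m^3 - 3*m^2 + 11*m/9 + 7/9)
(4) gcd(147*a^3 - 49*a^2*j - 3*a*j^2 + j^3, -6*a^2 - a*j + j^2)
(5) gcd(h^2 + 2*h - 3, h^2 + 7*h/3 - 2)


(1) = p + 3
(2) = gcd((s - 3)*(s - 4*sqrt(2))*(s + 3*sqrt(2)/2), (s - 3)^2*(s + 3*sqrt(2)/2)) = s^2 + s*(-3 + 3*sqrt(2)/2) - 9*sqrt(2)/2
(3) = gcd((m - 7/3)*(m - 1)*(m + 1/3), (m - 7/3)*(m - 1)*(m + 1/3)) = m^3 - 3*m^2 + 11*m/9 + 7/9
(4) = 3*a - j
(5) = gcd((h - 1)*(h + 3), (h - 2/3)*(h + 3)) = h + 3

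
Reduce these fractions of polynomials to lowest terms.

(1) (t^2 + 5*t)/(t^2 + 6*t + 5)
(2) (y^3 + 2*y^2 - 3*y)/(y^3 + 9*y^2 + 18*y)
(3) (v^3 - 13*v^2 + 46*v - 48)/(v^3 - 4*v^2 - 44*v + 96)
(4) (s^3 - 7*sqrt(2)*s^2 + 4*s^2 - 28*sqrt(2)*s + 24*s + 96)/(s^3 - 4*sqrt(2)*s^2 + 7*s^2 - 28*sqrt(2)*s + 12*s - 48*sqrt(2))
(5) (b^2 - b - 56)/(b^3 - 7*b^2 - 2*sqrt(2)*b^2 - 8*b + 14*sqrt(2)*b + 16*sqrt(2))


(1) = t/(t + 1)
(2) = (y - 1)/(y + 6)
(3) = (v - 3)/(v + 6)
(4) = (s - 3*sqrt(2))/(s + 3)
(5) = (b + 7)/(b^2 + b*(1 - 2*sqrt(2)) - 2*sqrt(2))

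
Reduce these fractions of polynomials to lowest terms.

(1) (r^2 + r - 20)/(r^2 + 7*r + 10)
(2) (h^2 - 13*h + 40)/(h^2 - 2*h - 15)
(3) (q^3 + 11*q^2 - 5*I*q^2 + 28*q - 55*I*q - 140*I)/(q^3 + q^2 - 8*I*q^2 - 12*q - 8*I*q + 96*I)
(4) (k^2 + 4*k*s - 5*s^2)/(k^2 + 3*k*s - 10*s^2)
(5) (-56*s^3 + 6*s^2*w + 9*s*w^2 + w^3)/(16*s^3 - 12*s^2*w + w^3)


(1) = (r - 4)/(r + 2)
(2) = (h - 8)/(h + 3)
(3) = (q^2 + q*(7 - 5*I) - 35*I)/(q^2 + q*(-3 - 8*I) + 24*I)
(4) = (-k + s)/(-k + 2*s)
(5) = (-7*s - w)/(2*s - w)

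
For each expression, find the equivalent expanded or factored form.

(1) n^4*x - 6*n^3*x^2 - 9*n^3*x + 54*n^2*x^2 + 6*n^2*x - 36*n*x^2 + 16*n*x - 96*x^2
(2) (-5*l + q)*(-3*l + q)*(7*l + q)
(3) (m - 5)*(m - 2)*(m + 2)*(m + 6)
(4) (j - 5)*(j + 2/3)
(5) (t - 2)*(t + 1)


(1) = (n - 8)*(n - 2)*(n - 6*x)*(n*x + x)
(2) = 105*l^3 - 41*l^2*q - l*q^2 + q^3
(3) = m^4 + m^3 - 34*m^2 - 4*m + 120
(4) = j^2 - 13*j/3 - 10/3
(5) = t^2 - t - 2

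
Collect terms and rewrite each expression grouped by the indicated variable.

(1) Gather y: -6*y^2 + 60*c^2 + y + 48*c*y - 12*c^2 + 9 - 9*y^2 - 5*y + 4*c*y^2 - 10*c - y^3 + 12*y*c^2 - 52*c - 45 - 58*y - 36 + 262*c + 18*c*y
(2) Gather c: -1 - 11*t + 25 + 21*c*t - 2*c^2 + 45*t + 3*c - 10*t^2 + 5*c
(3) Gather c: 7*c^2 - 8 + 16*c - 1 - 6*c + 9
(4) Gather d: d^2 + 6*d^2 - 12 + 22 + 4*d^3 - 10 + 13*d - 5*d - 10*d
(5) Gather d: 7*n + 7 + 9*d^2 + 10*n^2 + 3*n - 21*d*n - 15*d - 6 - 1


(1) = 48*c^2 + 200*c - y^3 + y^2*(4*c - 15) + y*(12*c^2 + 66*c - 62) - 72
(2) = -2*c^2 + c*(21*t + 8) - 10*t^2 + 34*t + 24
(3) = 7*c^2 + 10*c
(4) = 4*d^3 + 7*d^2 - 2*d
(5) = 9*d^2 + d*(-21*n - 15) + 10*n^2 + 10*n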